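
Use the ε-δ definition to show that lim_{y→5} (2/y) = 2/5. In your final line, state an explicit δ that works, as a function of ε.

Fix ε > 0. We seek δ > 0 such that 0 < |y − 5| < δ implies |2/y − (2/5)| < ε.
|2/y − (2/5)| = 2·|5 − y|/(5·|y|) = 2|y − 5|/(5|y|).
Require δ ≤ 5/2 so that |y| > 5 − 5/2 = 5/2, hence 5|y| > 25/2.
Then |2/y − (2/5)| < 2|y − 5|/(25/2), which is < ε when |y − 5| < (25/4)ε.
Take δ = min(5/2, (25/4)ε). Then 0 < |y − 5| < δ gives both |y − 5| < 5/2 and |y − 5| < (25/4)ε, so |2/y − (2/5)| < ε.

δ = min(5/2, (25/4)ε)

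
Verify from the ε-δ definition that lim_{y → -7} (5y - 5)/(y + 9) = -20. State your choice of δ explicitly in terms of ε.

δ = min(1, (1/25)ε)

Suppose ε > 0. We want δ > 0 with 0 < |y + 7| < δ ⇒ |(5y - 5)/(y + 9) + 20| < ε.
Combining over a common denominator, (5y - 5)/(y + 9) + 20 = [(5y - 5)·2 − (-40)·(y + 9)] / [2·(y + 9)] = 50(y + 7) / (2(y + 9)).
So |(5y - 5)/(y + 9) + 20| = 50|y + 7| / (2·|y + 9|).
Restrict δ ≤ 1. Then |y + 7| < 1 gives |y + 9| = |(y + 7) + 2| ≥ 2 − 1 = 1.
Hence |(5y - 5)/(y + 9) + 20| < 50|y + 7|/(2·1) = 25|y + 7|, which is < ε once |y + 7| < (1/25)ε.
Take δ = min(1, (1/25)ε). Then 0 < |y + 7| < δ forces both bounds, so |(5y - 5)/(y + 9) + 20| < ε.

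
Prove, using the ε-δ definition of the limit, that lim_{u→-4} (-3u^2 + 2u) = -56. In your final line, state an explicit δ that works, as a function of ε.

δ = min(2, ε/32)

Let ε > 0. We want δ > 0 such that 0 < |u + 4| < δ implies |(-3u^2 + 2u) + 56| < ε.
(-3u^2 + 2u) + 56 = -3u^2 + 2u + 56 = (u + 4)(-3u + 14).
So |(-3u^2 + 2u) + 56| = |u + 4|·|-3u + 14|.
Assume first that |u + 4| < 2, so |u| < 6. Then |-3u + 14| ≤ 3·6 + 14 = 32.
Hence |(-3u^2 + 2u) + 56| ≤ 32|u + 4| < ε provided |u + 4| < ε/32.
Take δ = min(2, ε/32). Then 0 < |u + 4| < δ gives both |u + 4| < 2 and |u + 4| < ε/32, so |(-3u^2 + 2u) + 56| < ε.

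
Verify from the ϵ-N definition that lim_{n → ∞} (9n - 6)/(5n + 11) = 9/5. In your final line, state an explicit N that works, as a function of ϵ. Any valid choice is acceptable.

N = (129/25)/ϵ

Suppose ϵ > 0. For n ≥ 1, |(9n - 6)/(5n + 11) − (9/5)| = |-129|/(5(5n + 11)) = 129/(5(5n + 11)).
Since 5n + 11 ≥ 5n for n ≥ 1, this is ≤ 129/(5·5n) = (129/25)/n.
So |(9n - 6)/(5n + 11) − (9/5)| < ϵ whenever n > (129/25)/ϵ.
Take N = (129/25)/ϵ. If n > N then |(9n - 6)/(5n + 11) − (9/5)| ≤ (129/25)/n < ϵ.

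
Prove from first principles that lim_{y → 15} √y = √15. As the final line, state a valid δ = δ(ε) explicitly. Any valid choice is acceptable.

Let ε > 0 be given. We want δ > 0 such that 0 < |y − 15| < δ implies |√y − √15| < ε.
Multiplying by the conjugate, |√y − √15| = |y − 15|/(√y + √15).
Restrict δ ≤ 15 so that |y − 15| < 15 forces y > 0, and then √y + √15 > √15.
Hence |√y − √15| < |y − 15|/√15, which is < ε once |y − 15| < √15·ε.
Take δ = min(15, √15·ε). If 0 < |y − 15| < δ then y > 0 and |√y − √15| < |y − 15|/√15 < ε.

δ = min(15, √15·ε)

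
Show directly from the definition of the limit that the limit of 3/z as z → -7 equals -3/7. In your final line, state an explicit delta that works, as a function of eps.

delta = min(7/2, (49/6)eps)

Suppose eps > 0. We seek delta > 0 such that 0 < |z + 7| < delta implies |3/z + 3/7| < eps.
|3/z + 3/7| = 3·|-7 − z|/(7·|z|) = 3|z + 7|/(7|z|).
Require delta ≤ 7/2 so that |z| > 7 − 7/2 = 7/2, hence 7|z| > 49/2.
Then |3/z + 3/7| < 3|z + 7|/(49/2), which is < eps when |z + 7| < (49/6)eps.
Take delta = min(7/2, (49/6)eps). Then 0 < |z + 7| < delta gives both |z + 7| < 7/2 and |z + 7| < (49/6)eps, so |3/z + 3/7| < eps.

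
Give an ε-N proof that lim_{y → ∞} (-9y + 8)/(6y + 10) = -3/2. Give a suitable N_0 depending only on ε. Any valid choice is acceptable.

N_0 = (23/6)/ε

Suppose ε > 0. We seek N_0 > 0 such that y > N_0 implies |(-9y + 8)/(6y + 10) + 3/2| < ε.
(-9y + 8)/(6y + 10) + 3/2 = (6(-9y + 8) − (-9)(6y + 10)) / (6(6y + 10)) = 138/(6(6y + 10)).
For y > 0 we have 6y + 10 > 6y, so |(-9y + 8)/(6y + 10) + 3/2| = 138/(6(6y + 10)) < 138/(6·6y) = (23/6)/y.
Thus |(-9y + 8)/(6y + 10) + 3/2| < ε whenever y > (23/6)/ε.
Take N_0 = (23/6)/ε. If y > N_0 then |(-9y + 8)/(6y + 10) + 3/2| < (23/6)/y < ε.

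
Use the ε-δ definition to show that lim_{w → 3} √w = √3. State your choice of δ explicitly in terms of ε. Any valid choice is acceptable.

δ = min(3, √3·ε)

Let ε > 0 be given. We want δ > 0 such that 0 < |w − 3| < δ implies |√w − √3| < ε.
Multiplying by the conjugate, |√w − √3| = |w − 3|/(√w + √3).
Restrict δ ≤ 3 so that |w − 3| < 3 forces w > 0, and then √w + √3 > √3.
Hence |√w − √3| < |w − 3|/√3, which is < ε once |w − 3| < √3·ε.
Take δ = min(3, √3·ε). If 0 < |w − 3| < δ then w > 0 and |√w − √3| < |w − 3|/√3 < ε.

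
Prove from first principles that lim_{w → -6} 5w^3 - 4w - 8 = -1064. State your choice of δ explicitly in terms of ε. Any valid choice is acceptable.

Let ε > 0 be given. We want δ > 0 such that 0 < |w + 6| < δ implies |(5w^3 - 4w - 8) + 1064| < ε.
(5w^3 - 4w - 8) + 1064 = 5w^3 - 4w + 1056 = (w + 6)(5w^2 - 30w + 176).
So |(5w^3 - 4w - 8) + 1064| = |w + 6|·|5w^2 - 30w + 176|.
Require δ ≤ 1. Then |w + 6| < 1 gives |w| < 7, and by the triangle inequality |5w^2 - 30w + 176| ≤ 5·7^2 + 30·7 + 176 = 631.
Hence |(5w^3 - 4w - 8) + 1064| ≤ 631|w + 6| < ε provided |w + 6| < ε/631.
Choosing δ = min(1, ε/631) ensures both conditions, hence |(5w^3 - 4w - 8) + 1064| < ε.

δ = min(1, ε/631)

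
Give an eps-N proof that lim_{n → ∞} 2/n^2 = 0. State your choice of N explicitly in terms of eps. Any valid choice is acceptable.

N = (2/eps)^{1/2}

Let eps > 0 be given. For n ≥ 1, |2/n^2 − 0| = 2/n^2.
2/n^2 < eps ⇔ n^2 > 2/eps ⇔ n > (2/eps)^{1/2}.
Take N = (2/eps)^{1/2}. Then n > N implies 2/n^2 < eps.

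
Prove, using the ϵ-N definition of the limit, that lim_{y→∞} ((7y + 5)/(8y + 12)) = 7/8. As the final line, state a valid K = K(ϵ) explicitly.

Suppose ϵ > 0. We seek K > 0 such that y > K implies |(7y + 5)/(8y + 12) − (7/8)| < ϵ.
(7y + 5)/(8y + 12) − (7/8) = (8(7y + 5) − 7(8y + 12)) / (8(8y + 12)) = -44/(8(8y + 12)).
For y > 0 we have 8y + 12 > 8y, so |(7y + 5)/(8y + 12) − (7/8)| = 44/(8(8y + 12)) < 44/(8·8y) = (11/16)/y.
Thus |(7y + 5)/(8y + 12) − (7/8)| < ϵ whenever y > (11/16)/ϵ.
Take K = (11/16)/ϵ. If y > K then |(7y + 5)/(8y + 12) − (7/8)| < (11/16)/y < ϵ.

K = (11/16)/ϵ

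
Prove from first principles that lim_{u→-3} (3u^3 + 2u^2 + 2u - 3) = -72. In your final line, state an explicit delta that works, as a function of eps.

delta = min(2, eps/133)

Suppose eps > 0. We want delta > 0 such that 0 < |u + 3| < delta implies |(3u^3 + 2u^2 + 2u - 3) + 72| < eps.
(3u^3 + 2u^2 + 2u - 3) + 72 = 3u^3 + 2u^2 + 2u + 69 = (u + 3)(3u^2 - 7u + 23).
So |(3u^3 + 2u^2 + 2u - 3) + 72| = |u + 3|·|3u^2 - 7u + 23|.
Require delta ≤ 2. Then |u + 3| < 2 gives |u| < 5, and by the triangle inequality |3u^2 - 7u + 23| ≤ 3·5^2 + 7·5 + 23 = 133.
Hence |(3u^3 + 2u^2 + 2u - 3) + 72| ≤ 133|u + 3| < eps provided |u + 3| < eps/133.
Choosing delta = min(2, eps/133) ensures both conditions, hence |(3u^3 + 2u^2 + 2u - 3) + 72| < eps.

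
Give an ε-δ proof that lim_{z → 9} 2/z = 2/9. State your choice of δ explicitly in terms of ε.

Let ε > 0. We seek δ > 0 such that 0 < |z − 9| < δ implies |2/z − (2/9)| < ε.
|2/z − (2/9)| = 2·|9 − z|/(9·|z|) = 2|z − 9|/(9|z|).
Require δ ≤ 9/2 so that |z| > 9 − 9/2 = 9/2, hence 9|z| > 81/2.
Then |2/z − (2/9)| < 2|z − 9|/(81/2), which is < ε when |z − 9| < (81/4)ε.
Take δ = min(9/2, (81/4)ε). Then 0 < |z − 9| < δ gives both |z − 9| < 9/2 and |z − 9| < (81/4)ε, so |2/z − (2/9)| < ε.

δ = min(9/2, (81/4)ε)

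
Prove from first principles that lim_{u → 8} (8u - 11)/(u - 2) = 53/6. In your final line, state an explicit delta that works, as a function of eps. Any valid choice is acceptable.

Let eps > 0. We want delta > 0 with 0 < |u − 8| < delta ⇒ |(8u - 11)/(u - 2) − (53/6)| < eps.
Combining over a common denominator, (8u - 11)/(u - 2) − (53/6) = [(8u - 11)·6 − 53·(u - 2)] / [6·(u - 2)] = -5(u − 8) / (6(u - 2)).
So |(8u - 11)/(u - 2) − (53/6)| = 5|u − 8| / (6·|u − 2|).
Require delta ≤ 3, so |u − 2| ≥ |6| − |u − 8| > 6 − 3 = 3.
Hence |(8u - 11)/(u - 2) − (53/6)| < 5|u − 8|/(6·3) = (5/18)|u − 8|, which is < eps once |u − 8| < (18/5)eps.
Take delta = min(3, (18/5)eps). Then 0 < |u − 8| < delta forces both bounds, so |(8u - 11)/(u - 2) − (53/6)| < eps.

delta = min(3, (18/5)eps)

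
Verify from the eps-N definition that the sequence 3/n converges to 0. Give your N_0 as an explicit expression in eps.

N_0 = 3/eps

Let eps > 0 be given. For n ≥ 1, |3/n − 0| = 3/(n) ≤ 3/n.
We need 3/n < eps, i.e. n > 3/eps.
Take N_0 = 3/eps. If n > N_0 then |3/n| ≤ 3/n < eps.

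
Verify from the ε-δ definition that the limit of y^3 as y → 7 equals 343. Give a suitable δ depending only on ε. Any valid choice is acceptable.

Suppose ε > 0. We seek δ > 0 with 0 < |y − 7| < δ ⇒ |y^3 − 343| < ε.
Factor: y^3 − 343 = (y − 7)(y^2 + 7y + 49), so |y^3 − 343| = |y − 7|·|y^2 + 7y + 49|.
Impose δ ≤ 1 so that |y| < 8; then |y^2 + 7y + 49| ≤ 169.
Hence |y^3 − 343| ≤ 169|y − 7|, which is < ε once |y − 7| < ε/169.
Take δ = min(1, ε/169). If 0 < |y − 7| < δ then both bounds hold and |y^3 − 343| ≤ 169|y − 7| < 169·(ε/169) = ε.

δ = min(1, ε/169)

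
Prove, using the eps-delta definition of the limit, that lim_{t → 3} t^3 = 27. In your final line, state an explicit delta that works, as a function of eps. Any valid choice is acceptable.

Let eps > 0 be given. We seek delta > 0 with 0 < |t − 3| < delta ⇒ |t^3 − 27| < eps.
Factor: t^3 − 27 = (t − 3)(t^2 + 3t + 9), so |t^3 − 27| = |t − 3|·|t^2 + 3t + 9|.
Impose delta ≤ 1 so that |t| < 4; then |t^2 + 3t + 9| ≤ 37.
Hence |t^3 − 27| ≤ 37|t − 3|, which is < eps once |t − 3| < eps/37.
Take delta = min(1, eps/37). If 0 < |t − 3| < delta then both bounds hold and |t^3 − 27| ≤ 37|t − 3| < 37·(eps/37) = eps.

delta = min(1, eps/37)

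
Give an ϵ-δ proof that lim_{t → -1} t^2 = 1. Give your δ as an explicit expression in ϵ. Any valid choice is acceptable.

δ = min(1, ϵ/3)

Let ϵ > 0. We seek δ > 0 with 0 < |t + 1| < δ ⇒ |t^2 − 1| < ϵ.
Factor: t^2 − 1 = (t + 1)(t - 1), so |t^2 − 1| = |t + 1|·|t - 1|.
Impose δ ≤ 1 so that |t| < 2; then |t - 1| ≤ 3.
Hence |t^2 − 1| ≤ 3|t + 1|, which is < ϵ once |t + 1| < ϵ/3.
Take δ = min(1, ϵ/3). If 0 < |t + 1| < δ then both bounds hold and |t^2 − 1| ≤ 3|t + 1| < 3·(ϵ/3) = ϵ.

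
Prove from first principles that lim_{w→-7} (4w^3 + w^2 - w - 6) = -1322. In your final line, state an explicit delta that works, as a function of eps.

Suppose eps > 0. We want delta > 0 such that 0 < |w + 7| < delta implies |(4w^3 + w^2 - w - 6) + 1322| < eps.
(4w^3 + w^2 - w - 6) + 1322 = 4w^3 + w^2 - w + 1316 = (w + 7)(4w^2 - 27w + 188).
So |(4w^3 + w^2 - w - 6) + 1322| = |w + 7|·|4w^2 - 27w + 188|.
Assume first that |w + 7| < 2, so |w| < 9. Then |4w^2 - 27w + 188| ≤ 4·9^2 + 27·9 + 188 = 755.
Hence |(4w^3 + w^2 - w - 6) + 1322| ≤ 755|w + 7| < eps provided |w + 7| < eps/755.
Choosing delta = min(2, eps/755) ensures both conditions, hence |(4w^3 + w^2 - w - 6) + 1322| < eps.

delta = min(2, eps/755)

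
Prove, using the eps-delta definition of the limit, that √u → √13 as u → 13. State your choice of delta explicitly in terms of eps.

Fix eps > 0. We want delta > 0 such that 0 < |u − 13| < delta implies |√u − √13| < eps.
Multiplying by the conjugate, |√u − √13| = |u − 13|/(√u + √13).
Restrict delta ≤ 13 so that |u − 13| < 13 forces u > 0, and then √u + √13 > √13.
Hence |√u − √13| < |u − 13|/√13, which is < eps once |u − 13| < √13·eps.
Take delta = min(13, √13·eps). If 0 < |u − 13| < delta then u > 0 and |√u − √13| < |u − 13|/√13 < eps.

delta = min(13, √13·eps)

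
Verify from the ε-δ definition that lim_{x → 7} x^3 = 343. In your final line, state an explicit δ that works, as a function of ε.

δ = min(2, ε/193)

Let ε > 0. We seek δ > 0 with 0 < |x − 7| < δ ⇒ |x^3 − 343| < ε.
Factor: x^3 − 343 = (x − 7)(x^2 + 7x + 49), so |x^3 − 343| = |x − 7|·|x^2 + 7x + 49|.
Restrict δ ≤ 2. Then |x − 7| < 2 gives |x| < 9, so by the triangle inequality |x^2 + 7x + 49| ≤ 9^2 + 7·9 + 49 = 193.
Hence |x^3 − 343| ≤ 193|x − 7|, which is < ε once |x − 7| < ε/193.
Take δ = min(2, ε/193). If 0 < |x − 7| < δ then both bounds hold and |x^3 − 343| ≤ 193|x − 7| < 193·(ε/193) = ε.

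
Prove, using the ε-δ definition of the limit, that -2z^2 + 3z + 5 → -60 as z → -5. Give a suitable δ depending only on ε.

δ = min(2, ε/27)

Let ε > 0. We want δ > 0 such that 0 < |z + 5| < δ implies |(-2z^2 + 3z + 5) + 60| < ε.
(-2z^2 + 3z + 5) + 60 = -2z^2 + 3z + 65 = (z + 5)(-2z + 13).
So |(-2z^2 + 3z + 5) + 60| = |z + 5|·|-2z + 13|.
Require δ ≤ 2. Then |z + 5| < 2 gives |z| < 7, and by the triangle inequality |-2z + 13| ≤ 2·7 + 13 = 27.
Hence |(-2z^2 + 3z + 5) + 60| ≤ 27|z + 5| < ε provided |z + 5| < ε/27.
Take δ = min(2, ε/27). Then 0 < |z + 5| < δ gives both |z + 5| < 2 and |z + 5| < ε/27, so |(-2z^2 + 3z + 5) + 60| < ε.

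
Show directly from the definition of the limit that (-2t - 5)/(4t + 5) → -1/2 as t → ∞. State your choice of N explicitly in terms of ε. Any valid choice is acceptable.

Let ε > 0. We seek N > 0 such that t > N implies |(-2t - 5)/(4t + 5) + 1/2| < ε.
(-2t - 5)/(4t + 5) + 1/2 = (4(-2t - 5) − (-2)(4t + 5)) / (4(4t + 5)) = -10/(4(4t + 5)).
For t > 0 we have 4t + 5 > 4t, so |(-2t - 5)/(4t + 5) + 1/2| = 10/(4(4t + 5)) < 10/(4·4t) = (5/8)/t.
Thus |(-2t - 5)/(4t + 5) + 1/2| < ε whenever t > (5/8)/ε.
Take N = (5/8)/ε. If t > N then |(-2t - 5)/(4t + 5) + 1/2| < (5/8)/t < ε.

N = (5/8)/ε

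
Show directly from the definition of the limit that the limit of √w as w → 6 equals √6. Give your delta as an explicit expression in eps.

Let eps > 0. We want delta > 0 such that 0 < |w − 6| < delta implies |√w − √6| < eps.
Multiplying by the conjugate, |√w − √6| = |w − 6|/(√w + √6).
Restrict delta ≤ 6 so that |w − 6| < 6 forces w > 0, and then √w + √6 > √6.
Hence |√w − √6| < |w − 6|/√6, which is < eps once |w − 6| < √6·eps.
Take delta = min(6, √6·eps). If 0 < |w − 6| < delta then w > 0 and |√w − √6| < |w − 6|/√6 < eps.

delta = min(6, √6·eps)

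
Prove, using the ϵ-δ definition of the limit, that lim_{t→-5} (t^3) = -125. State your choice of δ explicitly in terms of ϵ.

Let ϵ > 0. We seek δ > 0 with 0 < |t + 5| < δ ⇒ |t^3 + 125| < ϵ.
Factor: t^3 + 125 = (t + 5)(t^2 - 5t + 25), so |t^3 + 125| = |t + 5|·|t^2 - 5t + 25|.
Impose δ ≤ 1 so that |t| < 6; then |t^2 - 5t + 25| ≤ 91.
Hence |t^3 + 125| ≤ 91|t + 5|, which is < ϵ once |t + 5| < ϵ/91.
Take δ = min(1, ϵ/91). If 0 < |t + 5| < δ then both bounds hold and |t^3 + 125| ≤ 91|t + 5| < 91·(ϵ/91) = ϵ.

δ = min(1, ϵ/91)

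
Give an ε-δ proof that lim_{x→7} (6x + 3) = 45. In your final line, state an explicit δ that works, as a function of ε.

δ = ε/6

Let ε > 0 be given. We need δ > 0 so that 0 < |x − 7| < δ implies |(6x + 3) − 45| < ε.
|(6x + 3) − 45| = |6x - 42| = 6|x − 7|.
So 6|x − 7| < ε exactly when |x − 7| < ε/6.
Choosing δ = ε/6 gives |(6x + 3) − 45| = 6|x − 7| < ε whenever |x − 7| < δ.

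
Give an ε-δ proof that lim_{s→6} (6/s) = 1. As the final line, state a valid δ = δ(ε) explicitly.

Suppose ε > 0. We seek δ > 0 such that 0 < |s − 6| < δ implies |6/s − 1| < ε.
|6/s − 1| = 6·|6 − s|/(6·|s|) = 6|s − 6|/(6|s|).
Require δ ≤ 3 so that |s| > 6 − 3 = 3, hence 6|s| > 18.
Then |6/s − 1| < 6|s − 6|/18, which is < ε when |s − 6| < 3ε.
Take δ = min(3, 3ε). Then 0 < |s − 6| < δ gives both |s − 6| < 3 and |s − 6| < 3ε, so |6/s − 1| < ε.

δ = min(3, 3ε)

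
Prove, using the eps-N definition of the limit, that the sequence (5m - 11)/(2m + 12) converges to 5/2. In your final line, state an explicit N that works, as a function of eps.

Fix eps > 0. For m ≥ 1, |(5m - 11)/(2m + 12) − (5/2)| = |-82|/(2(2m + 12)) = 82/(2(2m + 12)).
Since 2m + 12 ≥ 2m for m ≥ 1, this is ≤ 82/(2·2m) = (41/2)/m.
So |(5m - 11)/(2m + 12) − (5/2)| < eps whenever m > (41/2)/eps.
Take N = (41/2)/eps. If m > N then |(5m - 11)/(2m + 12) − (5/2)| ≤ (41/2)/m < eps.

N = (41/2)/eps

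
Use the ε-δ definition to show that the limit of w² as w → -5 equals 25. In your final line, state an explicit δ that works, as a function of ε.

Fix ε > 0. We seek δ > 0 with 0 < |w + 5| < δ ⇒ |w² − 25| < ε.
Factor: w² − 25 = (w + 5)(w - 5), so |w² − 25| = |w + 5|·|w - 5|.
Impose δ ≤ 1 so that |w| < 6; then |w - 5| ≤ 11.
Hence |w² − 25| ≤ 11|w + 5|, which is < ε once |w + 5| < ε/11.
Take δ = min(1, ε/11). If 0 < |w + 5| < δ then both bounds hold and |w² − 25| ≤ 11|w + 5| < 11·(ε/11) = ε.

δ = min(1, ε/11)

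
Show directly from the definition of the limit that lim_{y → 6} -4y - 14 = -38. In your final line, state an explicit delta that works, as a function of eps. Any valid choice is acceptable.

Suppose eps > 0. We need delta > 0 so that 0 < |y − 6| < delta implies |(-4y - 14) + 38| < eps.
|(-4y - 14) + 38| = |-4y + 24| = 4|y − 6|.
Thus it suffices that |y − 6| < eps/4.
Choosing delta = eps/4 gives |(-4y - 14) + 38| = 4|y − 6| < eps whenever |y − 6| < delta.

delta = eps/4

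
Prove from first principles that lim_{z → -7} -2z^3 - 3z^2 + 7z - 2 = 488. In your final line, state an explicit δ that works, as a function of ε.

δ = min(1, ε/286)

Suppose ε > 0. We want δ > 0 such that 0 < |z + 7| < δ implies |(-2z^3 - 3z^2 + 7z - 2) − 488| < ε.
(-2z^3 - 3z^2 + 7z - 2) − 488 = -2z^3 - 3z^2 + 7z - 490 = (z + 7)(-2z^2 + 11z - 70).
So |(-2z^3 - 3z^2 + 7z - 2) − 488| = |z + 7|·|-2z^2 + 11z - 70|.
Assume first that |z + 7| < 1, so |z| < 8. Then |-2z^2 + 11z - 70| ≤ 2·8^2 + 11·8 + 70 = 286.
Hence |(-2z^3 - 3z^2 + 7z - 2) − 488| ≤ 286|z + 7| < ε provided |z + 7| < ε/286.
Take δ = min(1, ε/286). Then 0 < |z + 7| < δ gives both |z + 7| < 1 and |z + 7| < ε/286, so |(-2z^3 - 3z^2 + 7z - 2) − 488| < ε.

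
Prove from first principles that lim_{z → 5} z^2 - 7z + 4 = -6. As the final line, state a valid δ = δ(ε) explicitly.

δ = min(1, ε/8)

Suppose ε > 0. We want δ > 0 such that 0 < |z − 5| < δ implies |(z^2 - 7z + 4) + 6| < ε.
(z^2 - 7z + 4) + 6 = z^2 - 7z + 10 = (z − 5)(z - 2).
So |(z^2 - 7z + 4) + 6| = |z − 5|·|z - 2|.
Assume first that |z − 5| < 1, so |z| < 6. Then |z - 2| ≤ 6 + 2 = 8.
Hence |(z^2 - 7z + 4) + 6| ≤ 8|z − 5| < ε provided |z − 5| < ε/8.
Take δ = min(1, ε/8). Then 0 < |z − 5| < δ gives both |z − 5| < 1 and |z − 5| < ε/8, so |(z^2 - 7z + 4) + 6| < ε.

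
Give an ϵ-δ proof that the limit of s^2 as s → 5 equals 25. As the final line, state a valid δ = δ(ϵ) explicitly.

Fix ϵ > 0. We seek δ > 0 with 0 < |s − 5| < δ ⇒ |s^2 − 25| < ϵ.
Factor: s^2 − 25 = (s − 5)(s + 5), so |s^2 − 25| = |s − 5|·|s + 5|.
Impose δ ≤ 1 so that |s| < 6; then |s + 5| ≤ 11.
Hence |s^2 − 25| ≤ 11|s − 5|, which is < ϵ once |s − 5| < ϵ/11.
Take δ = min(1, ϵ/11). If 0 < |s − 5| < δ then both bounds hold and |s^2 − 25| ≤ 11|s − 5| < 11·(ϵ/11) = ϵ.

δ = min(1, ϵ/11)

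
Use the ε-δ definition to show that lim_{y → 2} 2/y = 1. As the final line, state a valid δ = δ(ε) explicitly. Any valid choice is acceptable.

Suppose ε > 0. We seek δ > 0 such that 0 < |y − 2| < δ implies |2/y − 1| < ε.
|2/y − 1| = 2·|2 − y|/(2·|y|) = 2|y − 2|/(2|y|).
Restrict δ ≤ 1. Then |y − 2| < 1 gives |y| > 1, so 2|y| > 2.
Then |2/y − 1| < 2|y − 2|/2, which is < ε when |y − 2| < ε.
Take δ = min(1, ε). Then 0 < |y − 2| < δ gives both |y − 2| < 1 and |y − 2| < ε, so |2/y − 1| < ε.

δ = min(1, ε)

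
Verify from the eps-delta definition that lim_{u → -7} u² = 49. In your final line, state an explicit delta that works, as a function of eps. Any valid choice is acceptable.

Let eps > 0 be given. We seek delta > 0 with 0 < |u + 7| < delta ⇒ |u² − 49| < eps.
Factor: u² − 49 = (u + 7)(u - 7), so |u² − 49| = |u + 7|·|u - 7|.
Impose delta ≤ 1 so that |u| < 8; then |u - 7| ≤ 15.
Hence |u² − 49| ≤ 15|u + 7|, which is < eps once |u + 7| < eps/15.
Take delta = min(1, eps/15). If 0 < |u + 7| < delta then both bounds hold and |u² − 49| ≤ 15|u + 7| < 15·(eps/15) = eps.

delta = min(1, eps/15)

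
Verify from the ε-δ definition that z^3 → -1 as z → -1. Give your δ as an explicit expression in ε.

Let ε > 0 be given. We seek δ > 0 with 0 < |z + 1| < δ ⇒ |z^3 + 1| < ε.
Factor: z^3 + 1 = (z + 1)(z^2 - z + 1), so |z^3 + 1| = |z + 1|·|z^2 - z + 1|.
Restrict δ ≤ 1. Then |z + 1| < 1 gives |z| < 2, so by the triangle inequality |z^2 - z + 1| ≤ 2^2 + 2 + 1 = 7.
Hence |z^3 + 1| ≤ 7|z + 1|, which is < ε once |z + 1| < ε/7.
Take δ = min(1, ε/7). If 0 < |z + 1| < δ then both bounds hold and |z^3 + 1| ≤ 7|z + 1| < 7·(ε/7) = ε.

δ = min(1, ε/7)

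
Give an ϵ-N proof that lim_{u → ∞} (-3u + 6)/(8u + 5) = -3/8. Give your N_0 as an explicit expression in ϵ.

N_0 = (63/64)/ϵ

Let ϵ > 0. We seek N_0 > 0 such that u > N_0 implies |(-3u + 6)/(8u + 5) + 3/8| < ϵ.
(-3u + 6)/(8u + 5) + 3/8 = (8(-3u + 6) − (-3)(8u + 5)) / (8(8u + 5)) = 63/(8(8u + 5)).
For u > 0 we have 8u + 5 > 8u, so |(-3u + 6)/(8u + 5) + 3/8| = 63/(8(8u + 5)) < 63/(8·8u) = (63/64)/u.
Thus |(-3u + 6)/(8u + 5) + 3/8| < ϵ whenever u > (63/64)/ϵ.
Take N_0 = (63/64)/ϵ. If u > N_0 then |(-3u + 6)/(8u + 5) + 3/8| < (63/64)/u < ϵ.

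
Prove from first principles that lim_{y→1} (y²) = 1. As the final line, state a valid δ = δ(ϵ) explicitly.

Fix ϵ > 0. We seek δ > 0 with 0 < |y − 1| < δ ⇒ |y² − 1| < ϵ.
Factor: y² − 1 = (y − 1)(y + 1), so |y² − 1| = |y − 1|·|y + 1|.
Impose δ ≤ 2 so that |y| < 3; then |y + 1| ≤ 4.
Hence |y² − 1| ≤ 4|y − 1|, which is < ϵ once |y − 1| < ϵ/4.
Take δ = min(2, ϵ/4). If 0 < |y − 1| < δ then both bounds hold and |y² − 1| ≤ 4|y − 1| < 4·(ϵ/4) = ϵ.

δ = min(2, ϵ/4)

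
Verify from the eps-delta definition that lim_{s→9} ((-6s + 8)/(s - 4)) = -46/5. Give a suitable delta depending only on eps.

delta = min(5/2, (25/32)eps)

Fix eps > 0. We want delta > 0 with 0 < |s − 9| < delta ⇒ |(-6s + 8)/(s - 4) + 46/5| < eps.
Combining over a common denominator, (-6s + 8)/(s - 4) + 46/5 = [(-6s + 8)·5 − (-46)·(s - 4)] / [5·(s - 4)] = 16(s − 9) / (5(s - 4)).
So |(-6s + 8)/(s - 4) + 46/5| = 16|s − 9| / (5·|s − 4|).
Require delta ≤ 5/2, so |s − 4| ≥ |5| − |s − 9| > 5 − 5/2 = 5/2.
Hence |(-6s + 8)/(s - 4) + 46/5| < 16|s − 9|/(5·(5/2)) = (32/25)|s − 9|, which is < eps once |s − 9| < (25/32)eps.
Take delta = min(5/2, (25/32)eps). Then 0 < |s − 9| < delta forces both bounds, so |(-6s + 8)/(s - 4) + 46/5| < eps.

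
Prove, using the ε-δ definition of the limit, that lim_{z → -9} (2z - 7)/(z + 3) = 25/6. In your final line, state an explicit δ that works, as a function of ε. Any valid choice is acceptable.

δ = min(3, (18/13)ε)

Suppose ε > 0. We want δ > 0 with 0 < |z + 9| < δ ⇒ |(2z - 7)/(z + 3) − (25/6)| < ε.
Combining over a common denominator, (2z - 7)/(z + 3) − (25/6) = [(2z - 7)·(-6) − (-25)·(z + 3)] / [(-6)·(z + 3)] = 13(z + 9) / ((-6)(z + 3)).
So |(2z - 7)/(z + 3) − (25/6)| = 13|z + 9| / (6·|z + 3|).
Require δ ≤ 3, so |z + 3| ≥ |-6| − |z + 9| > 6 − 3 = 3.
Hence |(2z - 7)/(z + 3) − (25/6)| < 13|z + 9|/(6·3) = (13/18)|z + 9|, which is < ε once |z + 9| < (18/13)ε.
Take δ = min(3, (18/13)ε). Then 0 < |z + 9| < δ forces both bounds, so |(2z - 7)/(z + 3) − (25/6)| < ε.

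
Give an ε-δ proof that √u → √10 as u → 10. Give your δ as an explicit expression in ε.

δ = min(10, √10·ε)

Fix ε > 0. We want δ > 0 such that 0 < |u − 10| < δ implies |√u − √10| < ε.
Multiplying by the conjugate, |√u − √10| = |u − 10|/(√u + √10).
Restrict δ ≤ 10 so that |u − 10| < 10 forces u > 0, and then √u + √10 > √10.
Hence |√u − √10| < |u − 10|/√10, which is < ε once |u − 10| < √10·ε.
Take δ = min(10, √10·ε). If 0 < |u − 10| < δ then u > 0 and |√u − √10| < |u − 10|/√10 < ε.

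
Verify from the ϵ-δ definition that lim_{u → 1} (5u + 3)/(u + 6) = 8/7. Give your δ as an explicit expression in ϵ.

δ = min(7/2, (49/54)ϵ)

Suppose ϵ > 0. We want δ > 0 with 0 < |u − 1| < δ ⇒ |(5u + 3)/(u + 6) − (8/7)| < ϵ.
Combining over a common denominator, (5u + 3)/(u + 6) − (8/7) = [(5u + 3)·7 − 8·(u + 6)] / [7·(u + 6)] = 27(u − 1) / (7(u + 6)).
So |(5u + 3)/(u + 6) − (8/7)| = 27|u − 1| / (7·|u + 6|).
Require δ ≤ 7/2, so |u + 6| ≥ |7| − |u − 1| > 7 − 7/2 = 7/2.
Hence |(5u + 3)/(u + 6) − (8/7)| < 27|u − 1|/(7·(7/2)) = (54/49)|u − 1|, which is < ϵ once |u − 1| < (49/54)ϵ.
Take δ = min(7/2, (49/54)ϵ). Then 0 < |u − 1| < δ forces both bounds, so |(5u + 3)/(u + 6) − (8/7)| < ϵ.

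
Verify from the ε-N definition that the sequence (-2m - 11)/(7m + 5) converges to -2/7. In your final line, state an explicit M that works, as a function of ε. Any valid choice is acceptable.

Suppose ε > 0. For m ≥ 1, |(-2m - 11)/(7m + 5) + 2/7| = |-67|/(7(7m + 5)) = 67/(7(7m + 5)).
Since 7m + 5 ≥ 7m for m ≥ 1, this is ≤ 67/(7·7m) = (67/49)/m.
So |(-2m - 11)/(7m + 5) + 2/7| < ε whenever m > (67/49)/ε.
Take M = (67/49)/ε. If m > M then |(-2m - 11)/(7m + 5) + 2/7| ≤ (67/49)/m < ε.

M = (67/49)/ε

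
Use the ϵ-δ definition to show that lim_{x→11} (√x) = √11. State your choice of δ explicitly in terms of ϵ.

Fix ϵ > 0. We want δ > 0 such that 0 < |x − 11| < δ implies |√x − √11| < ϵ.
Multiplying by the conjugate, |√x − √11| = |x − 11|/(√x + √11).
Restrict δ ≤ 11 so that |x − 11| < 11 forces x > 0, and then √x + √11 > √11.
Hence |√x − √11| < |x − 11|/√11, which is < ϵ once |x − 11| < √11·ϵ.
Take δ = min(11, √11·ϵ). If 0 < |x − 11| < δ then x > 0 and |√x − √11| < |x − 11|/√11 < ϵ.

δ = min(11, √11·ϵ)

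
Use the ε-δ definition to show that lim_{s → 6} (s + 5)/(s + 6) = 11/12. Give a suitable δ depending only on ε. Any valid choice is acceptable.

δ = min(6, 72ε)

Let ε > 0 be given. We want δ > 0 with 0 < |s − 6| < δ ⇒ |(s + 5)/(s + 6) − (11/12)| < ε.
Combining over a common denominator, (s + 5)/(s + 6) − (11/12) = [(s + 5)·12 − 11·(s + 6)] / [12·(s + 6)] = 1(s − 6) / (12(s + 6)).
So |(s + 5)/(s + 6) − (11/12)| = |s − 6| / (12·|s + 6|).
Require δ ≤ 6, so |s + 6| ≥ |12| − |s − 6| > 12 − 6 = 6.
Hence |(s + 5)/(s + 6) − (11/12)| < |s − 6|/(12·6) = (1/72)|s − 6|, which is < ε once |s − 6| < 72ε.
Take δ = min(6, 72ε). Then 0 < |s − 6| < δ forces both bounds, so |(s + 5)/(s + 6) − (11/12)| < ε.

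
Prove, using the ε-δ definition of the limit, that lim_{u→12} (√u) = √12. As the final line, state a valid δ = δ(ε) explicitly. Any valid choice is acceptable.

Fix ε > 0. We want δ > 0 such that 0 < |u − 12| < δ implies |√u − √12| < ε.
Rationalise: √u − √12 = (u − 12)/(√u + √12), so |√u − √12| = |u − 12|/(√u + √12).
Restrict δ ≤ 12 so that |u − 12| < 12 forces u > 0, and then √u + √12 > √12.
Hence |√u − √12| < |u − 12|/√12, which is < ε once |u − 12| < √12·ε.
Take δ = min(12, √12·ε). If 0 < |u − 12| < δ then u > 0 and |√u − √12| < |u − 12|/√12 < ε.

δ = min(12, √12·ε)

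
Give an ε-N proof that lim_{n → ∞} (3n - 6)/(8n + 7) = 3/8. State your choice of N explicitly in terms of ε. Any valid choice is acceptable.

Let ε > 0. For n ≥ 1, |(3n - 6)/(8n + 7) − (3/8)| = |-69|/(8(8n + 7)) = 69/(8(8n + 7)).
Since 8n + 7 ≥ 8n for n ≥ 1, this is ≤ 69/(8·8n) = (69/64)/n.
So |(3n - 6)/(8n + 7) − (3/8)| < ε whenever n > (69/64)/ε.
Take N = (69/64)/ε. If n > N then |(3n - 6)/(8n + 7) − (3/8)| ≤ (69/64)/n < ε.

N = (69/64)/ε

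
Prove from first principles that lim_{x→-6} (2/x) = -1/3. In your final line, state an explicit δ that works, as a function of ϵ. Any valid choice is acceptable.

Let ϵ > 0 be given. We seek δ > 0 such that 0 < |x + 6| < δ implies |2/x + 1/3| < ϵ.
|2/x + 1/3| = 2·|-6 − x|/(6·|x|) = 2|x + 6|/(6|x|).
Require δ ≤ 3 so that |x| > 6 − 3 = 3, hence 6|x| > 18.
Then |2/x + 1/3| < 2|x + 6|/18, which is < ϵ when |x + 6| < 9ϵ.
Take δ = min(3, 9ϵ). Then 0 < |x + 6| < δ gives both |x + 6| < 3 and |x + 6| < 9ϵ, so |2/x + 1/3| < ϵ.

δ = min(3, 9ϵ)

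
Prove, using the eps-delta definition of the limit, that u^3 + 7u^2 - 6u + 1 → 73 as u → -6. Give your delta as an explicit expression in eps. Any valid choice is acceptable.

Suppose eps > 0. We want delta > 0 such that 0 < |u + 6| < delta implies |(u^3 + 7u^2 - 6u + 1) − 73| < eps.
(u^3 + 7u^2 - 6u + 1) − 73 = u^3 + 7u^2 - 6u - 72 = (u + 6)(u^2 + u - 12).
So |(u^3 + 7u^2 - 6u + 1) − 73| = |u + 6|·|u^2 + u - 12|.
Assume first that |u + 6| < 1, so |u| < 7. Then |u^2 + u - 12| ≤ 7^2 + 7 + 12 = 68.
Hence |(u^3 + 7u^2 - 6u + 1) − 73| ≤ 68|u + 6| < eps provided |u + 6| < eps/68.
Choosing delta = min(1, eps/68) ensures both conditions, hence |(u^3 + 7u^2 - 6u + 1) − 73| < eps.

delta = min(1, eps/68)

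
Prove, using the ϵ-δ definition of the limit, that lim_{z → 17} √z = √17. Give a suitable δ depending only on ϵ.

δ = min(17, √17·ϵ)

Fix ϵ > 0. We want δ > 0 such that 0 < |z − 17| < δ implies |√z − √17| < ϵ.
Rationalise: √z − √17 = (z − 17)/(√z + √17), so |√z − √17| = |z − 17|/(√z + √17).
Restrict δ ≤ 17 so that |z − 17| < 17 forces z > 0, and then √z + √17 > √17.
Hence |√z − √17| < |z − 17|/√17, which is < ϵ once |z − 17| < √17·ϵ.
Take δ = min(17, √17·ϵ). If 0 < |z − 17| < δ then z > 0 and |√z − √17| < |z − 17|/√17 < ϵ.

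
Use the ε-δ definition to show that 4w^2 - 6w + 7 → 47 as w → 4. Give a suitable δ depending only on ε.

Let ε > 0 be given. We want δ > 0 such that 0 < |w − 4| < δ implies |(4w^2 - 6w + 7) − 47| < ε.
(4w^2 - 6w + 7) − 47 = 4w^2 - 6w - 40 = (w − 4)(4w + 10).
So |(4w^2 - 6w + 7) − 47| = |w − 4|·|4w + 10|.
Assume first that |w − 4| < 1, so |w| < 5. Then |4w + 10| ≤ 4·5 + 10 = 30.
Hence |(4w^2 - 6w + 7) − 47| ≤ 30|w − 4| < ε provided |w − 4| < ε/30.
Choosing δ = min(1, ε/30) ensures both conditions, hence |(4w^2 - 6w + 7) − 47| < ε.

δ = min(1, ε/30)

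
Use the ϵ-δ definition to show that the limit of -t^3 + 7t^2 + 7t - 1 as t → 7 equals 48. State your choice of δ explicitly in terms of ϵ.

δ = min(1, ϵ/71)

Suppose ϵ > 0. We want δ > 0 such that 0 < |t − 7| < δ implies |(-t^3 + 7t^2 + 7t - 1) − 48| < ϵ.
(-t^3 + 7t^2 + 7t - 1) − 48 = -t^3 + 7t^2 + 7t - 49 = (t − 7)(-t^2 + 7).
So |(-t^3 + 7t^2 + 7t - 1) − 48| = |t − 7|·|-t^2 + 7|.
Require δ ≤ 1. Then |t − 7| < 1 gives |t| < 8, and by the triangle inequality |-t^2 + 7| ≤ 8^2 + 7 = 71.
Hence |(-t^3 + 7t^2 + 7t - 1) − 48| ≤ 71|t − 7| < ϵ provided |t − 7| < ϵ/71.
Take δ = min(1, ϵ/71). Then 0 < |t − 7| < δ gives both |t − 7| < 1 and |t − 7| < ϵ/71, so |(-t^3 + 7t^2 + 7t - 1) − 48| < ϵ.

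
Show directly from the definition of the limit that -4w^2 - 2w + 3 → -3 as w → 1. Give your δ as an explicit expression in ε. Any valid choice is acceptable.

Let ε > 0. We want δ > 0 such that 0 < |w − 1| < δ implies |(-4w^2 - 2w + 3) + 3| < ε.
(-4w^2 - 2w + 3) + 3 = -4w^2 - 2w + 6 = (w − 1)(-4w - 6).
So |(-4w^2 - 2w + 3) + 3| = |w − 1|·|-4w - 6|.
Require δ ≤ 1. Then |w − 1| < 1 gives |w| < 2, and by the triangle inequality |-4w - 6| ≤ 4·2 + 6 = 14.
Hence |(-4w^2 - 2w + 3) + 3| ≤ 14|w − 1| < ε provided |w − 1| < ε/14.
Take δ = min(1, ε/14). Then 0 < |w − 1| < δ gives both |w − 1| < 1 and |w − 1| < ε/14, so |(-4w^2 - 2w + 3) + 3| < ε.

δ = min(1, ε/14)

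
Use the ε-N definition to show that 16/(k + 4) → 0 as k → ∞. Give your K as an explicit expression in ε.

Suppose ε > 0. For k ≥ 1, |16/(k + 4) − 0| = 16/(k + 4) ≤ 16/k.
We need 16/k < ε, i.e. k > 16/ε.
Take K = 16/ε. If k > K then |16/(k + 4)| ≤ 16/k < ε.

K = 16/ε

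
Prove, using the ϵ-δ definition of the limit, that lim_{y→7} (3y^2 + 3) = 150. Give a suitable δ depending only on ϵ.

Let ϵ > 0 be given. We want δ > 0 such that 0 < |y − 7| < δ implies |(3y^2 + 3) − 150| < ϵ.
(3y^2 + 3) − 150 = 3y^2 - 147 = (y − 7)(3y + 21).
So |(3y^2 + 3) − 150| = |y − 7|·|3y + 21|.
Assume first that |y − 7| < 1, so |y| < 8. Then |3y + 21| ≤ 3·8 + 21 = 45.
Hence |(3y^2 + 3) − 150| ≤ 45|y − 7| < ϵ provided |y − 7| < ϵ/45.
Choosing δ = min(1, ϵ/45) ensures both conditions, hence |(3y^2 + 3) − 150| < ϵ.

δ = min(1, ϵ/45)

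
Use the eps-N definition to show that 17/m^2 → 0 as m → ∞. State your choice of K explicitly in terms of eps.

Let eps > 0. For m ≥ 1, |17/m^2 − 0| = 17/m^2.
17/m^2 < eps ⇔ m^2 > 17/eps ⇔ m > (17/eps)^{1/2}.
Take K = (17/eps)^{1/2}. Then m > K implies 17/m^2 < eps.

K = (17/eps)^{1/2}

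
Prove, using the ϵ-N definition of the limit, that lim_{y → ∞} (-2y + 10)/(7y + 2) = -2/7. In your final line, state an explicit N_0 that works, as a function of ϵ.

Fix ϵ > 0. We seek N_0 > 0 such that y > N_0 implies |(-2y + 10)/(7y + 2) + 2/7| < ϵ.
(-2y + 10)/(7y + 2) + 2/7 = (7(-2y + 10) − (-2)(7y + 2)) / (7(7y + 2)) = 74/(7(7y + 2)).
For y > 0 we have 7y + 2 > 7y, so |(-2y + 10)/(7y + 2) + 2/7| = 74/(7(7y + 2)) < 74/(7·7y) = (74/49)/y.
Thus |(-2y + 10)/(7y + 2) + 2/7| < ϵ whenever y > (74/49)/ϵ.
Take N_0 = (74/49)/ϵ. If y > N_0 then |(-2y + 10)/(7y + 2) + 2/7| < (74/49)/y < ϵ.

N_0 = (74/49)/ϵ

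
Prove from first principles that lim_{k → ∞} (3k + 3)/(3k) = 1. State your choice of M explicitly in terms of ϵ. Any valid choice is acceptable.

Suppose ϵ > 0. For k ≥ 1, |(3k + 3)/(3k) − 1| = |9|/(3(3k)) = 9/(3(3k)).
Since 3k ≥ 3k for k ≥ 1, this is ≤ 9/(3·3k) = 1/k.
So |(3k + 3)/(3k) − 1| < ϵ whenever k > 1/ϵ.
Take M = 1/ϵ. If k > M then |(3k + 3)/(3k) − 1| ≤ 1/k < ϵ.

M = 1/ϵ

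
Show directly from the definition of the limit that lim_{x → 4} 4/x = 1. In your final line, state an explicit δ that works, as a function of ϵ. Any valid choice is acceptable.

δ = min(2, 2ϵ)

Suppose ϵ > 0. We seek δ > 0 such that 0 < |x − 4| < δ implies |4/x − 1| < ϵ.
|4/x − 1| = 4·|4 − x|/(4·|x|) = 4|x − 4|/(4|x|).
Require δ ≤ 2 so that |x| > 4 − 2 = 2, hence 4|x| > 8.
Then |4/x − 1| < 4|x − 4|/8, which is < ϵ when |x − 4| < 2ϵ.
Take δ = min(2, 2ϵ). Then 0 < |x − 4| < δ gives both |x − 4| < 2 and |x − 4| < 2ϵ, so |4/x − 1| < ϵ.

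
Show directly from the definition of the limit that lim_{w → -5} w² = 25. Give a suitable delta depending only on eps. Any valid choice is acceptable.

delta = min(2, eps/12)

Let eps > 0. We seek delta > 0 with 0 < |w + 5| < delta ⇒ |w² − 25| < eps.
Factor: w² − 25 = (w + 5)(w - 5), so |w² − 25| = |w + 5|·|w - 5|.
Restrict delta ≤ 2. Then |w + 5| < 2 gives |w| < 7, so by the triangle inequality |w - 5| ≤ 7 + 5 = 12.
Hence |w² − 25| ≤ 12|w + 5|, which is < eps once |w + 5| < eps/12.
Take delta = min(2, eps/12). If 0 < |w + 5| < delta then both bounds hold and |w² − 25| ≤ 12|w + 5| < 12·(eps/12) = eps.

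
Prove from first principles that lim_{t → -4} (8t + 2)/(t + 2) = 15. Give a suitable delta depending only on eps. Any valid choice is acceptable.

delta = min(1, (1/7)eps)

Let eps > 0. We want delta > 0 with 0 < |t + 4| < delta ⇒ |(8t + 2)/(t + 2) − 15| < eps.
Combining over a common denominator, (8t + 2)/(t + 2) − 15 = [(8t + 2)·(-2) − (-30)·(t + 2)] / [(-2)·(t + 2)] = 14(t + 4) / ((-2)(t + 2)).
So |(8t + 2)/(t + 2) − 15| = 14|t + 4| / (2·|t + 2|).
Restrict delta ≤ 1. Then |t + 4| < 1 gives |t + 2| = |(t + 4) + (-2)| ≥ 2 − 1 = 1.
Hence |(8t + 2)/(t + 2) − 15| < 14|t + 4|/(2·1) = 7|t + 4|, which is < eps once |t + 4| < (1/7)eps.
Take delta = min(1, (1/7)eps). Then 0 < |t + 4| < delta forces both bounds, so |(8t + 2)/(t + 2) − 15| < eps.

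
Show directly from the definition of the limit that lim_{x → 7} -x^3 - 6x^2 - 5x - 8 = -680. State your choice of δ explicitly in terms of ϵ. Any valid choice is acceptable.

Let ϵ > 0 be given. We want δ > 0 such that 0 < |x − 7| < δ implies |(-x^3 - 6x^2 - 5x - 8) + 680| < ϵ.
(-x^3 - 6x^2 - 5x - 8) + 680 = -x^3 - 6x^2 - 5x + 672 = (x − 7)(-x^2 - 13x - 96).
So |(-x^3 - 6x^2 - 5x - 8) + 680| = |x − 7|·|-x^2 - 13x - 96|.
Require δ ≤ 1. Then |x − 7| < 1 gives |x| < 8, and by the triangle inequality |-x^2 - 13x - 96| ≤ 8^2 + 13·8 + 96 = 264.
Hence |(-x^3 - 6x^2 - 5x - 8) + 680| ≤ 264|x − 7| < ϵ provided |x − 7| < ϵ/264.
Choosing δ = min(1, ϵ/264) ensures both conditions, hence |(-x^3 - 6x^2 - 5x - 8) + 680| < ϵ.

δ = min(1, ϵ/264)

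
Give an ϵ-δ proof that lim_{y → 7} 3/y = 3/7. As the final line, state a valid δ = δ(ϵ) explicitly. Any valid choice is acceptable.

Suppose ϵ > 0. We seek δ > 0 such that 0 < |y − 7| < δ implies |3/y − (3/7)| < ϵ.
|3/y − (3/7)| = 3·|7 − y|/(7·|y|) = 3|y − 7|/(7|y|).
Restrict δ ≤ 7/2. Then |y − 7| < 7/2 gives |y| > 7/2, so 7|y| > 49/2.
Then |3/y − (3/7)| < 3|y − 7|/(49/2), which is < ϵ when |y − 7| < (49/6)ϵ.
Take δ = min(7/2, (49/6)ϵ). Then 0 < |y − 7| < δ gives both |y − 7| < 7/2 and |y − 7| < (49/6)ϵ, so |3/y − (3/7)| < ϵ.

δ = min(7/2, (49/6)ϵ)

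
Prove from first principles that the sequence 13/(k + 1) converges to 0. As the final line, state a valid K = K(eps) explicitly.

K = 13/eps

Suppose eps > 0. For k ≥ 1, |13/(k + 1) − 0| = 13/(k + 1) ≤ 13/k.
We need 13/k < eps, i.e. k > 13/eps.
Take K = 13/eps. If k > K then |13/(k + 1)| ≤ 13/k < eps.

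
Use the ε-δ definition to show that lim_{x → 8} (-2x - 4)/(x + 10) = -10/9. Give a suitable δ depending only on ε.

Let ε > 0 be given. We want δ > 0 with 0 < |x − 8| < δ ⇒ |(-2x - 4)/(x + 10) + 10/9| < ε.
Combining over a common denominator, (-2x - 4)/(x + 10) + 10/9 = [(-2x - 4)·18 − (-20)·(x + 10)] / [18·(x + 10)] = -16(x − 8) / (18(x + 10)).
So |(-2x - 4)/(x + 10) + 10/9| = 16|x − 8| / (18·|x + 10|).
Require δ ≤ 9, so |x + 10| ≥ |18| − |x − 8| > 18 − 9 = 9.
Hence |(-2x - 4)/(x + 10) + 10/9| < 16|x − 8|/(18·9) = (8/81)|x − 8|, which is < ε once |x − 8| < (81/8)ε.
Take δ = min(9, (81/8)ε). Then 0 < |x − 8| < δ forces both bounds, so |(-2x - 4)/(x + 10) + 10/9| < ε.

δ = min(9, (81/8)ε)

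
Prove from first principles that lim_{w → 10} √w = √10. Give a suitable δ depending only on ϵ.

δ = min(10, √10·ϵ)

Let ϵ > 0. We want δ > 0 such that 0 < |w − 10| < δ implies |√w − √10| < ϵ.
Multiplying by the conjugate, |√w − √10| = |w − 10|/(√w + √10).
Restrict δ ≤ 10 so that |w − 10| < 10 forces w > 0, and then √w + √10 > √10.
Hence |√w − √10| < |w − 10|/√10, which is < ϵ once |w − 10| < √10·ϵ.
Take δ = min(10, √10·ϵ). If 0 < |w − 10| < δ then w > 0 and |√w − √10| < |w − 10|/√10 < ϵ.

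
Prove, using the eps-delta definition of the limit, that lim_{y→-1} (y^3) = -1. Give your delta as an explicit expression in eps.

Suppose eps > 0. We seek delta > 0 with 0 < |y + 1| < delta ⇒ |y^3 + 1| < eps.
Factor: y^3 + 1 = (y + 1)(y^2 - y + 1), so |y^3 + 1| = |y + 1|·|y^2 - y + 1|.
Impose delta ≤ 1 so that |y| < 2; then |y^2 - y + 1| ≤ 7.
Hence |y^3 + 1| ≤ 7|y + 1|, which is < eps once |y + 1| < eps/7.
Take delta = min(1, eps/7). If 0 < |y + 1| < delta then both bounds hold and |y^3 + 1| ≤ 7|y + 1| < 7·(eps/7) = eps.

delta = min(1, eps/7)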